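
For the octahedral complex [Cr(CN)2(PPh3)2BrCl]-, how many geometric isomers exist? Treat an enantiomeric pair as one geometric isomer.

6

An octahedron has six vertices in three trans pairs; every non-trans pair is cis.
There are 6 geometric isomers: CN cis, PPh3 trans; CN cis, PPh3 cis (3 arrangements, 2 chiral); CN trans, PPh3 trans; CN trans, PPh3 cis.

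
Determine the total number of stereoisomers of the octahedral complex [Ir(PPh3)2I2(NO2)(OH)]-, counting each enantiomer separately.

The six octahedral sites form three mutually perpendicular trans pairs.
There are 6 geometric isomers: PPh3 trans, I trans; PPh3 cis, I trans; PPh3 trans, I cis; PPh3 cis, I cis (3 arrangements, 2 chiral).
Of these, 2 lack any improper symmetry element and so occur as enantiomeric pairs, giving 6 + 2 = 8 stereoisomers in total.

8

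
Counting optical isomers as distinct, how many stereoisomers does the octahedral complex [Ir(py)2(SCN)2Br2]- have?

The six octahedral sites form three mutually perpendicular trans pairs.
Systematic placement gives 5 geometric isomers: py trans, SCN trans, Br trans; py cis, SCN cis, Br trans; py trans, SCN cis, Br cis; py cis, SCN cis, Br cis (chiral); py cis, SCN trans, Br cis.
One of these lacks any improper symmetry element and so occurs as an enantiomeric pair, giving 5 + 1 = 6 stereoisomers in total.

6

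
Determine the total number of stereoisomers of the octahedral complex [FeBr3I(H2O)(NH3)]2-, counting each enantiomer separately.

An octahedron has six vertices in three trans pairs; every non-trans pair is cis.
Systematic placement gives 4 geometric isomers: Br mer (3 arrangements); Br fac (chiral).
One of these lacks any improper symmetry element and so occurs as an enantiomeric pair, giving 4 + 1 = 5 stereoisomers in total.

5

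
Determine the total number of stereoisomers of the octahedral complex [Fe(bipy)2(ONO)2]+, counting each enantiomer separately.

3

The six octahedral sites form three mutually perpendicular trans pairs.
Each bipy is bidentate and must span two cis positions.
Systematic placement gives 2 geometric isomers: ONO trans; ONO cis (chiral).
One of these lacks any improper symmetry element and so occurs as an enantiomeric pair, giving 2 + 1 = 3 stereoisomers in total.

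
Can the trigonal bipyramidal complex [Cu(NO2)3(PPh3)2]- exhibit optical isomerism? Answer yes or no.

no

A trigonal bipyramid has two axial and three equatorial sites, which are chemically inequivalent.
The distinct arrangements are (3 in all): PPh3 both equatorial; PPh3 one axial, one equatorial; PPh3 both axial.
Each arrangement has an internal mirror plane or centre of symmetry, so none is chiral.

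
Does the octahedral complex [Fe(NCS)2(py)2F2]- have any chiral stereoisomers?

yes

In an octahedral complex each vertex has one trans partner and four cis neighbours.
There are 5 geometric isomers: NCS trans, py trans, F trans; NCS cis, py cis, F trans; NCS cis, py trans, F cis; NCS cis, py cis, F cis (chiral); NCS trans, py cis, F cis.
One of these lacks any improper symmetry element and so occurs as an enantiomeric pair, giving 5 + 1 = 6 stereoisomers in total.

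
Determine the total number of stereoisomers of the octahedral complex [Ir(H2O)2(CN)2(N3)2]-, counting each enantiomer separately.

The six octahedral sites form three mutually perpendicular trans pairs.
Working through the distinct placements yields 5 geometric isomers: H2O trans, CN trans, N3 trans; H2O cis, CN trans, N3 cis; H2O cis, CN cis, N3 trans; H2O cis, CN cis, N3 cis (chiral); H2O trans, CN cis, N3 cis.
One of these lacks any improper symmetry element and so occurs as an enantiomeric pair, giving 5 + 1 = 6 stereoisomers in total.

6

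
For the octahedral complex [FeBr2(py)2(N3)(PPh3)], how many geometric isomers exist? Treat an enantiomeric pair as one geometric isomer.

Systematic placement gives 6 geometric isomers: Br trans, py trans; Br trans, py cis; Br cis, py trans; Br cis, py cis (3 arrangements, 2 chiral).

6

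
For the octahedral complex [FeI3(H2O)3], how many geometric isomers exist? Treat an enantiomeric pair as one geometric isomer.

2

There are 2 geometric isomers: I mer; I fac.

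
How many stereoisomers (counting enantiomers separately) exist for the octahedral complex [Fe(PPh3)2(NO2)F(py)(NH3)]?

The six octahedral sites form three mutually perpendicular trans pairs.
Placing the ligands in turn and identifying arrangements related by rotation or reflection leaves 9 distinct geometric isomers.
Of these, 6 lack any improper symmetry element and so occur as enantiomeric pairs, giving 9 + 6 = 15 stereoisomers in total.

15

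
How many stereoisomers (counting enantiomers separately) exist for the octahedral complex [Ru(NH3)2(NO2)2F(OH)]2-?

8

Working through the distinct placements yields 6 geometric isomers: NH3 cis, NO2 cis (3 arrangements, 2 chiral); NH3 cis, NO2 trans; NH3 trans, NO2 cis; NH3 trans, NO2 trans.
Of these, 2 lack any improper symmetry element and so occur as enantiomeric pairs, giving 6 + 2 = 8 stereoisomers in total.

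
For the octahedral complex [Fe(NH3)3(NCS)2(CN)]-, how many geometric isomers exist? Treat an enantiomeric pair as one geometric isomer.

3

In an octahedral complex each vertex has one trans partner and four cis neighbours.
There are 3 geometric isomers: NH3 mer, NCS cis; NH3 mer, NCS trans; NH3 fac, NCS cis.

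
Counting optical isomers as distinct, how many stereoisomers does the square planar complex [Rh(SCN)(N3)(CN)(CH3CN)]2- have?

In a square planar complex each vertex has one trans partner and two cis neighbours.
There are 3 geometric isomers: (CH3CN/N3 trans, CN/SCN trans); (CH3CN/SCN trans, CN/N3 trans); (CH3CN/CN trans, N3/SCN trans).
Each arrangement has an internal mirror plane or centre of symmetry, so none is chiral.

3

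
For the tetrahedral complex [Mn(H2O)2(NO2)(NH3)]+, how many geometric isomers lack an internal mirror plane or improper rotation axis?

0

All four vertices of a tetrahedron are equivalent and mutually adjacent, so cis/trans isomerism cannot arise.
Only one geometric arrangement is possible.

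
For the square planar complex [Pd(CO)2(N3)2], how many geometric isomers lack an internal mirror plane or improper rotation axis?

0

In a square planar complex each vertex has one trans partner and two cis neighbours.
The distinct arrangements are (2 in all): CO cis; CO trans.
Each arrangement has an internal mirror plane or centre of symmetry, so none is chiral.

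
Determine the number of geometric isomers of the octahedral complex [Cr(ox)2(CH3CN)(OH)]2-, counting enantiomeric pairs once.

2

In an octahedral complex each vertex has one trans partner and four cis neighbours.
Each ox is bidentate and must span two cis positions.
Working through the distinct placements yields 2 geometric isomers: CH3CN and OH mutually trans; CH3CN and OH mutually cis (chiral).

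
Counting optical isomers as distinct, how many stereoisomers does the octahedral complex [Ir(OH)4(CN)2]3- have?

2

In an octahedral complex each vertex has one trans partner and four cis neighbours.
Systematic placement gives 2 geometric isomers: CN trans; CN cis.
Each arrangement has an internal mirror plane or centre of symmetry, so none is chiral.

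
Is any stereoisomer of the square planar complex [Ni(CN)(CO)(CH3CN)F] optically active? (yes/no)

In a square planar complex each vertex has one trans partner and two cis neighbours.
Working through the distinct placements yields 3 geometric isomers: (CH3CN/CO trans, CN/F trans); (CH3CN/F trans, CN/CO trans); (CH3CN/CN trans, CO/F trans).
Each arrangement has an internal mirror plane or centre of symmetry, so none is chiral.

no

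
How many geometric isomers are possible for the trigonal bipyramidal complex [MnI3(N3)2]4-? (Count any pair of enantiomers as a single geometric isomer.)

A trigonal bipyramid has two axial and three equatorial sites, which are chemically inequivalent.
Working through the distinct placements yields 3 geometric isomers: N3 both equatorial; N3 one axial, one equatorial; N3 both axial.

3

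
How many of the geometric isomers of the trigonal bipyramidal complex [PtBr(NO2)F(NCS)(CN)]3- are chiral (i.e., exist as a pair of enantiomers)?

10

Systematic enumeration (placing each ligand type in turn and discarding arrangements equivalent by rotation or reflection) gives 10 geometric isomers.
Of these, 10 lack any improper symmetry element and so occur as enantiomeric pairs, giving 10 + 10 = 20 stereoisomers in total.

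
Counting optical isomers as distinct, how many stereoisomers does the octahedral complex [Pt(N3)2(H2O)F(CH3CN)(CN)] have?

In an octahedral complex each vertex has one trans partner and four cis neighbours.
Systematic enumeration (placing each ligand type in turn and discarding arrangements equivalent by rotation or reflection) gives 9 geometric isomers.
Of these, 6 lack any improper symmetry element and so occur as enantiomeric pairs, giving 9 + 6 = 15 stereoisomers in total.

15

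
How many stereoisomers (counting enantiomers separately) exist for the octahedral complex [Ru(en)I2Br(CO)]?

6

The six octahedral sites form three mutually perpendicular trans pairs.
Each en is bidentate and must span two cis positions.
The distinct arrangements are (4 in all): I cis (3 arrangements, 2 chiral); I trans.
Of these, 2 lack any improper symmetry element and so occur as enantiomeric pairs, giving 4 + 2 = 6 stereoisomers in total.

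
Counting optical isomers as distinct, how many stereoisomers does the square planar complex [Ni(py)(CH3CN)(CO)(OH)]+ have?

A square has two trans pairs of vertices; adjacent vertices are cis.
The distinct arrangements are (3 in all): (CH3CN/OH trans, CO/py trans); (CH3CN/py trans, CO/OH trans); (CH3CN/CO trans, OH/py trans).
Each arrangement has an internal mirror plane or centre of symmetry, so none is chiral.

3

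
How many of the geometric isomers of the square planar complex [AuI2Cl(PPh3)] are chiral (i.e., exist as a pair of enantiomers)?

A square has two trans pairs of vertices; adjacent vertices are cis.
Systematic placement gives 2 geometric isomers: I cis; I trans.
Each arrangement has an internal mirror plane or centre of symmetry, so none is chiral.

0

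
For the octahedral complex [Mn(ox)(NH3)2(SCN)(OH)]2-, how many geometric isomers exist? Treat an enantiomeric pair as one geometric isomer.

The six octahedral sites form three mutually perpendicular trans pairs.
Each ox is bidentate and must span two cis positions.
The distinct arrangements are (4 in all): NH3 trans; NH3 cis (3 arrangements, 2 chiral).

4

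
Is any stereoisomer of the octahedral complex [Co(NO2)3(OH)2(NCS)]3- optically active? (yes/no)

In an octahedral complex each vertex has one trans partner and four cis neighbours.
The distinct arrangements are (3 in all): NO2 mer, OH trans; NO2 fac, OH cis; NO2 mer, OH cis.
Each arrangement has an internal mirror plane or centre of symmetry, so none is chiral.

no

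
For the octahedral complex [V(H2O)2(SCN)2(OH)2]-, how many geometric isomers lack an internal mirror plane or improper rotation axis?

The six octahedral sites form three mutually perpendicular trans pairs.
The distinct arrangements are (5 in all): H2O trans, SCN trans, OH trans; H2O trans, SCN cis, OH cis; H2O cis, SCN trans, OH cis; H2O cis, SCN cis, OH cis (chiral); H2O cis, SCN cis, OH trans.
One of these lacks any improper symmetry element and so occurs as an enantiomeric pair, giving 5 + 1 = 6 stereoisomers in total.

1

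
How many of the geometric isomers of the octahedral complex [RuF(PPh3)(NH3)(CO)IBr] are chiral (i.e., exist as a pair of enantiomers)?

The six octahedral sites form three mutually perpendicular trans pairs.
Placing the ligands in turn and identifying arrangements related by rotation or reflection leaves 15 distinct geometric isomers.
Of these, 15 lack any improper symmetry element and so occur as enantiomeric pairs, giving 15 + 15 = 30 stereoisomers in total.

15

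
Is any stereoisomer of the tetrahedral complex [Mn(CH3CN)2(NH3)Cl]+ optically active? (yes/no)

no

Only one geometric arrangement is possible.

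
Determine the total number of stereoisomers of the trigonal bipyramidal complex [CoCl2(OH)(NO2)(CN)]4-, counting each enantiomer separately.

10

In a trigonal bipyramid the two axial positions differ from the three equatorial ones.
Placing the ligands in turn and identifying arrangements related by rotation or reflection leaves 7 distinct geometric isomers.
Of these, 3 lack any improper symmetry element and so occur as enantiomeric pairs, giving 7 + 3 = 10 stereoisomers in total.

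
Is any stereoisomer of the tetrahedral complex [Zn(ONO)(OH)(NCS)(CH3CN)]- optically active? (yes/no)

All four vertices of a tetrahedron are equivalent and mutually adjacent, so cis/trans isomerism cannot arise.
Only one geometric arrangement is possible; it has no improper symmetry element, so it exists as a pair of enantiomers (2 stereoisomers).

yes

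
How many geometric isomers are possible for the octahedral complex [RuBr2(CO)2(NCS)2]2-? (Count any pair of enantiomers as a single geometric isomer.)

5

Systematic placement gives 5 geometric isomers: Br trans, CO trans, NCS trans; Br trans, CO cis, NCS cis; Br cis, CO cis, NCS trans; Br cis, CO cis, NCS cis (chiral); Br cis, CO trans, NCS cis.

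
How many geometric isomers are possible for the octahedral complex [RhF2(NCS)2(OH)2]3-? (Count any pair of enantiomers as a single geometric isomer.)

5

An octahedron has six vertices in three trans pairs; every non-trans pair is cis.
Systematic placement gives 5 geometric isomers: F trans, NCS trans, OH trans; F trans, NCS cis, OH cis; F cis, NCS cis, OH trans; F cis, NCS cis, OH cis (chiral); F cis, NCS trans, OH cis.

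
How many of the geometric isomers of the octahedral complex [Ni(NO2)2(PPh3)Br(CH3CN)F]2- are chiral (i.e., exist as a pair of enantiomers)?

Exhaustive case analysis gives 9 geometric isomers.
Of these, 6 lack any improper symmetry element and so occur as enantiomeric pairs, giving 9 + 6 = 15 stereoisomers in total.

6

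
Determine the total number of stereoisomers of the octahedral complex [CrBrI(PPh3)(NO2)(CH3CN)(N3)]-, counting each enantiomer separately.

30

In an octahedral complex each vertex has one trans partner and four cis neighbours.
Systematic enumeration (placing each ligand type in turn and discarding arrangements equivalent by rotation or reflection) gives 15 geometric isomers.
Of these, 15 lack any improper symmetry element and so occur as enantiomeric pairs, giving 15 + 15 = 30 stereoisomers in total.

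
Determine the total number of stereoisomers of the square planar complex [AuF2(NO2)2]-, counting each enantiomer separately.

2

Working through the distinct placements yields 2 geometric isomers: F cis; F trans.
Each arrangement has an internal mirror plane or centre of symmetry, so none is chiral.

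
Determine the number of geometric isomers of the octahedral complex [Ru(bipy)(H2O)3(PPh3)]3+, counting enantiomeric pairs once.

An octahedron has six vertices in three trans pairs; every non-trans pair is cis.
Each bipy is bidentate and must span two cis positions.
The distinct arrangements are (2 in all): H2O mer; H2O fac.

2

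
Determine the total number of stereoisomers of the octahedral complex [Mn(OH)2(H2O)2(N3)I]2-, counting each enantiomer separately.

An octahedron has six vertices in three trans pairs; every non-trans pair is cis.
Systematic placement gives 6 geometric isomers: OH trans, H2O trans; OH cis, H2O trans; OH trans, H2O cis; OH cis, H2O cis (3 arrangements, 2 chiral).
Of these, 2 lack any improper symmetry element and so occur as enantiomeric pairs, giving 6 + 2 = 8 stereoisomers in total.

8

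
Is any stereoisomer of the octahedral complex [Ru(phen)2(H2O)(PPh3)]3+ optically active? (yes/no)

yes

An octahedron has six vertices in three trans pairs; every non-trans pair is cis.
Each phen is bidentate and must span two cis positions.
Working through the distinct placements yields 2 geometric isomers: H2O and PPh3 mutually trans; H2O and PPh3 mutually cis (chiral).
One of these lacks any improper symmetry element and so occurs as an enantiomeric pair, giving 2 + 1 = 3 stereoisomers in total.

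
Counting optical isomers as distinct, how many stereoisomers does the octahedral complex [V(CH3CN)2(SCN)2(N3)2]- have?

6

In an octahedral complex each vertex has one trans partner and four cis neighbours.
Working through the distinct placements yields 5 geometric isomers: CH3CN trans, SCN trans, N3 trans; CH3CN trans, SCN cis, N3 cis; CH3CN cis, SCN trans, N3 cis; CH3CN cis, SCN cis, N3 cis (chiral); CH3CN cis, SCN cis, N3 trans.
One of these lacks any improper symmetry element and so occurs as an enantiomeric pair, giving 5 + 1 = 6 stereoisomers in total.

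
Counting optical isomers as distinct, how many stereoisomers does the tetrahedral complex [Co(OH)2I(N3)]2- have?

All four vertices of a tetrahedron are equivalent and mutually adjacent, so cis/trans isomerism cannot arise.
Only one geometric arrangement is possible.

1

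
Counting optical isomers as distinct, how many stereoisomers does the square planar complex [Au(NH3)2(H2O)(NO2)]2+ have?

2

A square has two trans pairs of vertices; adjacent vertices are cis.
Systematic placement gives 2 geometric isomers: NH3 cis; NH3 trans.
Each arrangement has an internal mirror plane or centre of symmetry, so none is chiral.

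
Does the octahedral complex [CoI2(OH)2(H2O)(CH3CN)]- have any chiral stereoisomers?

yes

In an octahedral complex each vertex has one trans partner and four cis neighbours.
There are 6 geometric isomers: I trans, OH trans; I cis, OH cis (3 arrangements, 2 chiral); I cis, OH trans; I trans, OH cis.
Of these, 2 lack any improper symmetry element and so occur as enantiomeric pairs, giving 6 + 2 = 8 stereoisomers in total.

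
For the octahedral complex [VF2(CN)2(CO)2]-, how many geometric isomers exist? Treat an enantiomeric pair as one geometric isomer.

An octahedron has six vertices in three trans pairs; every non-trans pair is cis.
Working through the distinct placements yields 5 geometric isomers: F trans, CN trans, CO trans; F cis, CN trans, CO cis; F trans, CN cis, CO cis; F cis, CN cis, CO cis (chiral); F cis, CN cis, CO trans.

5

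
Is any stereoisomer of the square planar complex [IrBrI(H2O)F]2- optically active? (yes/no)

no

In a square planar complex each vertex has one trans partner and two cis neighbours.
Systematic placement gives 3 geometric isomers: (Br/H2O trans, F/I trans); (Br/I trans, F/H2O trans); (Br/F trans, H2O/I trans).
Each arrangement has an internal mirror plane or centre of symmetry, so none is chiral.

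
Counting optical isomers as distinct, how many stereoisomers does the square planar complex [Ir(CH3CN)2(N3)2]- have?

In a square planar complex each vertex has one trans partner and two cis neighbours.
Working through the distinct placements yields 2 geometric isomers: CH3CN cis; CH3CN trans.
Each arrangement has an internal mirror plane or centre of symmetry, so none is chiral.

2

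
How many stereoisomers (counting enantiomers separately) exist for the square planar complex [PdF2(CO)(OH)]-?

Systematic placement gives 2 geometric isomers: F cis; F trans.
Each arrangement has an internal mirror plane or centre of symmetry, so none is chiral.

2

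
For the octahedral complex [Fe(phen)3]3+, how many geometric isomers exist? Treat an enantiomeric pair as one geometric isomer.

1

An octahedron has six vertices in three trans pairs; every non-trans pair is cis.
Each phen is bidentate and must span two cis positions.
Only one geometric arrangement is possible; it has no improper symmetry element, so it exists as a pair of enantiomers (2 stereoisomers).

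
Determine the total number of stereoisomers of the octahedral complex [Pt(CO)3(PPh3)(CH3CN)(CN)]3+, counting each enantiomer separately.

5

In an octahedral complex each vertex has one trans partner and four cis neighbours.
The distinct arrangements are (4 in all): CO mer (3 arrangements); CO fac (chiral).
One of these lacks any improper symmetry element and so occurs as an enantiomeric pair, giving 4 + 1 = 5 stereoisomers in total.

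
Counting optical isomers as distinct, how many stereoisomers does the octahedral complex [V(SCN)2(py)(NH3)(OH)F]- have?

In an octahedral complex each vertex has one trans partner and four cis neighbours.
Exhaustive case analysis gives 9 geometric isomers.
Of these, 6 lack any improper symmetry element and so occur as enantiomeric pairs, giving 9 + 6 = 15 stereoisomers in total.

15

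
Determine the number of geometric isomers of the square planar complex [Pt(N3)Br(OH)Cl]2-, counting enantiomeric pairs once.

3

A square has two trans pairs of vertices; adjacent vertices are cis.
Systematic placement gives 3 geometric isomers: (Br/N3 trans, Cl/OH trans); (Br/OH trans, Cl/N3 trans); (Br/Cl trans, N3/OH trans).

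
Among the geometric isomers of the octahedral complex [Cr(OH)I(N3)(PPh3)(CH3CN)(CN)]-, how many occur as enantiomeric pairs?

Systematic enumeration (placing each ligand type in turn and discarding arrangements equivalent by rotation or reflection) gives 15 geometric isomers.
Of these, 15 lack any improper symmetry element and so occur as enantiomeric pairs, giving 15 + 15 = 30 stereoisomers in total.

15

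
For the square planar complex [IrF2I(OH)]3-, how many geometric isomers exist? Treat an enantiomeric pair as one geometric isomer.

In a square planar complex each vertex has one trans partner and two cis neighbours.
The distinct arrangements are (2 in all): F cis; F trans.

2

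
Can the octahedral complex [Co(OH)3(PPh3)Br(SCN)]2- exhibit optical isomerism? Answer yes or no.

The six octahedral sites form three mutually perpendicular trans pairs.
There are 4 geometric isomers: OH mer (3 arrangements); OH fac (chiral).
One of these lacks any improper symmetry element and so occurs as an enantiomeric pair, giving 4 + 1 = 5 stereoisomers in total.

yes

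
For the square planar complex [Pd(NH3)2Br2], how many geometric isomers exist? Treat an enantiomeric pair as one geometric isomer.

2

Systematic placement gives 2 geometric isomers: NH3 cis; NH3 trans.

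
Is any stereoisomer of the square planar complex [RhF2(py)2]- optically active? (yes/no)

no

Systematic placement gives 2 geometric isomers: F cis; F trans.
Each arrangement has an internal mirror plane or centre of symmetry, so none is chiral.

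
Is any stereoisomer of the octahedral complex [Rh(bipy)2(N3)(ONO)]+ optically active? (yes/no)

An octahedron has six vertices in three trans pairs; every non-trans pair is cis.
Each bipy is bidentate and must span two cis positions.
Systematic placement gives 2 geometric isomers: N3 and ONO mutually trans; N3 and ONO mutually cis (chiral).
One of these lacks any improper symmetry element and so occurs as an enantiomeric pair, giving 2 + 1 = 3 stereoisomers in total.

yes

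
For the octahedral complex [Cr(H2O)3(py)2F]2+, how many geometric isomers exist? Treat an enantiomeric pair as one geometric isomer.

3

In an octahedral complex each vertex has one trans partner and four cis neighbours.
There are 3 geometric isomers: H2O mer, py trans; H2O fac, py cis; H2O mer, py cis.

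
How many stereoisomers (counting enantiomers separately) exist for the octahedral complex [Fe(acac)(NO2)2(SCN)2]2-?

4

In an octahedral complex each vertex has one trans partner and four cis neighbours.
Each acac is bidentate and must span two cis positions.
Systematic placement gives 3 geometric isomers: NO2 trans, SCN cis; NO2 cis, SCN cis (chiral); NO2 cis, SCN trans.
One of these lacks any improper symmetry element and so occurs as an enantiomeric pair, giving 3 + 1 = 4 stereoisomers in total.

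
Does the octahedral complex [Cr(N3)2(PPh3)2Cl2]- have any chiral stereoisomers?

yes

The six octahedral sites form three mutually perpendicular trans pairs.
There are 5 geometric isomers: N3 trans, PPh3 trans, Cl trans; N3 cis, PPh3 cis, Cl trans; N3 cis, PPh3 trans, Cl cis; N3 cis, PPh3 cis, Cl cis (chiral); N3 trans, PPh3 cis, Cl cis.
One of these lacks any improper symmetry element and so occurs as an enantiomeric pair, giving 5 + 1 = 6 stereoisomers in total.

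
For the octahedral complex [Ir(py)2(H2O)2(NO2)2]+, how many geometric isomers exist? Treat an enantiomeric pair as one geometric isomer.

The six octahedral sites form three mutually perpendicular trans pairs.
The distinct arrangements are (5 in all): py trans, H2O trans, NO2 trans; py cis, H2O trans, NO2 cis; py trans, H2O cis, NO2 cis; py cis, H2O cis, NO2 cis (chiral); py cis, H2O cis, NO2 trans.

5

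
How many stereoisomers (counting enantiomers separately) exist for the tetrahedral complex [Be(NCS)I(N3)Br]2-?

In a tetrahedral complex all four positions are equivalent and every pair of ligands is adjacent — there is no cis/trans distinction.
Only one geometric arrangement is possible; it has no improper symmetry element, so it exists as a pair of enantiomers (2 stereoisomers).

2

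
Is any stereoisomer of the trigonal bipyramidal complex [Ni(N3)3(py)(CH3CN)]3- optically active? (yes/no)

There are 4 geometric isomers: py equatorial, CH3CN axial; py axial, CH3CN axial; py equatorial, CH3CN equatorial; py axial, CH3CN equatorial.
Each arrangement has an internal mirror plane or centre of symmetry, so none is chiral.

no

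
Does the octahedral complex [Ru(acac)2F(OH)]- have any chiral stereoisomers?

In an octahedral complex each vertex has one trans partner and four cis neighbours.
Each acac is bidentate and must span two cis positions.
Systematic placement gives 2 geometric isomers: F and OH mutually trans; F and OH mutually cis (chiral).
One of these lacks any improper symmetry element and so occurs as an enantiomeric pair, giving 2 + 1 = 3 stereoisomers in total.

yes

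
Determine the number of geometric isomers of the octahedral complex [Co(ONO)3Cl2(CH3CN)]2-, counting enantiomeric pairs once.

In an octahedral complex each vertex has one trans partner and four cis neighbours.
Systematic placement gives 3 geometric isomers: ONO mer, Cl cis; ONO mer, Cl trans; ONO fac, Cl cis.

3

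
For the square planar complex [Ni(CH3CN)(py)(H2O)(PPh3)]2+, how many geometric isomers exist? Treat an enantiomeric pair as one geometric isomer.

In a square planar complex each vertex has one trans partner and two cis neighbours.
There are 3 geometric isomers: (CH3CN/PPh3 trans, H2O/py trans); (CH3CN/py trans, H2O/PPh3 trans); (CH3CN/H2O trans, PPh3/py trans).

3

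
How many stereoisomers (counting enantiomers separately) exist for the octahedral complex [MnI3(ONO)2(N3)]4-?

An octahedron has six vertices in three trans pairs; every non-trans pair is cis.
There are 3 geometric isomers: I mer, ONO trans; I mer, ONO cis; I fac, ONO cis.
Each arrangement has an internal mirror plane or centre of symmetry, so none is chiral.

3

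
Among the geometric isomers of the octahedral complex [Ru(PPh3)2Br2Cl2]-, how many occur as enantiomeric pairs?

In an octahedral complex each vertex has one trans partner and four cis neighbours.
Systematic placement gives 5 geometric isomers: PPh3 trans, Br trans, Cl trans; PPh3 cis, Br trans, Cl cis; PPh3 trans, Br cis, Cl cis; PPh3 cis, Br cis, Cl cis (chiral); PPh3 cis, Br cis, Cl trans.
One of these lacks any improper symmetry element and so occurs as an enantiomeric pair, giving 5 + 1 = 6 stereoisomers in total.

1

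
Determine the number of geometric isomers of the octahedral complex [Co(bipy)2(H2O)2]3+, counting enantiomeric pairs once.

2

In an octahedral complex each vertex has one trans partner and four cis neighbours.
Each bipy is bidentate and must span two cis positions.
There are 2 geometric isomers: H2O trans; H2O cis (chiral).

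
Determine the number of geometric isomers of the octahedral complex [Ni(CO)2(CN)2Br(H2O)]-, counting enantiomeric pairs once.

6

An octahedron has six vertices in three trans pairs; every non-trans pair is cis.
There are 6 geometric isomers: CO cis, CN cis (3 arrangements, 2 chiral); CO trans, CN cis; CO cis, CN trans; CO trans, CN trans.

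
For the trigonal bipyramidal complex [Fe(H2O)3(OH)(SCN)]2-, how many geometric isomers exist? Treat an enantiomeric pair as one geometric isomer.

4

In a trigonal bipyramid the two axial positions differ from the three equatorial ones.
Systematic placement gives 4 geometric isomers: OH equatorial, SCN equatorial; OH axial, SCN equatorial; OH equatorial, SCN axial; OH axial, SCN axial.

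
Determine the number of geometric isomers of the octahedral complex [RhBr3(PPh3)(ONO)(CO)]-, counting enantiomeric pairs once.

The six octahedral sites form three mutually perpendicular trans pairs.
Systematic placement gives 4 geometric isomers: Br mer (3 arrangements); Br fac (chiral).

4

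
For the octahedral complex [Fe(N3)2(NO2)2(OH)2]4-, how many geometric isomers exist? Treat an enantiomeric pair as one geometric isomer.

In an octahedral complex each vertex has one trans partner and four cis neighbours.
The distinct arrangements are (5 in all): N3 trans, NO2 trans, OH trans; N3 trans, NO2 cis, OH cis; N3 cis, NO2 cis, OH trans; N3 cis, NO2 cis, OH cis (chiral); N3 cis, NO2 trans, OH cis.

5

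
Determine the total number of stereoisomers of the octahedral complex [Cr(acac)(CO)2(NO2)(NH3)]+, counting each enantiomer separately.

In an octahedral complex each vertex has one trans partner and four cis neighbours.
Each acac is bidentate and must span two cis positions.
There are 4 geometric isomers: CO trans; CO cis (3 arrangements, 2 chiral).
Of these, 2 lack any improper symmetry element and so occur as enantiomeric pairs, giving 4 + 2 = 6 stereoisomers in total.

6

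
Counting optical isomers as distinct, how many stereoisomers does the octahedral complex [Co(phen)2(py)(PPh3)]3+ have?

3

An octahedron has six vertices in three trans pairs; every non-trans pair is cis.
Each phen is bidentate and must span two cis positions.
The distinct arrangements are (2 in all): py and PPh3 mutually cis (chiral); py and PPh3 mutually trans.
One of these lacks any improper symmetry element and so occurs as an enantiomeric pair, giving 2 + 1 = 3 stereoisomers in total.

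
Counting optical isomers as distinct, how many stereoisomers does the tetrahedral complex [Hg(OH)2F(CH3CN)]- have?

1

In a tetrahedral complex all four positions are equivalent and every pair of ligands is adjacent — there is no cis/trans distinction.
Only one geometric arrangement is possible.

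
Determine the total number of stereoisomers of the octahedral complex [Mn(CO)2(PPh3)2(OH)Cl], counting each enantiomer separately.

The six octahedral sites form three mutually perpendicular trans pairs.
The distinct arrangements are (6 in all): CO trans, PPh3 trans; CO trans, PPh3 cis; CO cis, PPh3 trans; CO cis, PPh3 cis (3 arrangements, 2 chiral).
Of these, 2 lack any improper symmetry element and so occur as enantiomeric pairs, giving 6 + 2 = 8 stereoisomers in total.

8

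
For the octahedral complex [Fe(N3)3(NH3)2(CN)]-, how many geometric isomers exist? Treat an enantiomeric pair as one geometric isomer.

The six octahedral sites form three mutually perpendicular trans pairs.
Working through the distinct placements yields 3 geometric isomers: N3 mer, NH3 trans; N3 fac, NH3 cis; N3 mer, NH3 cis.

3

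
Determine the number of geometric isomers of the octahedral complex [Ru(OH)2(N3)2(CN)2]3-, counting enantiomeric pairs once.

5

There are 5 geometric isomers: OH trans, N3 trans, CN trans; OH cis, N3 cis, CN trans; OH trans, N3 cis, CN cis; OH cis, N3 cis, CN cis (chiral); OH cis, N3 trans, CN cis.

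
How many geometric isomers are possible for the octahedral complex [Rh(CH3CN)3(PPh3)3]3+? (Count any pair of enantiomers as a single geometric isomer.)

2

In an octahedral complex each vertex has one trans partner and four cis neighbours.
Working through the distinct placements yields 2 geometric isomers: CH3CN mer; CH3CN fac.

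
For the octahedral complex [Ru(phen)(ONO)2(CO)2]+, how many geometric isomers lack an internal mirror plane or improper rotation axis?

Each phen is bidentate and must span two cis positions.
Working through the distinct placements yields 3 geometric isomers: ONO cis, CO trans; ONO cis, CO cis (chiral); ONO trans, CO cis.
One of these lacks any improper symmetry element and so occurs as an enantiomeric pair, giving 3 + 1 = 4 stereoisomers in total.

1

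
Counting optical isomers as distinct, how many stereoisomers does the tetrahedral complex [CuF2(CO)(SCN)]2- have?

All four vertices of a tetrahedron are equivalent and mutually adjacent, so cis/trans isomerism cannot arise.
Only one geometric arrangement is possible.

1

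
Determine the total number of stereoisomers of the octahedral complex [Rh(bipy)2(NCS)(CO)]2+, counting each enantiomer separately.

3

Each bipy is bidentate and must span two cis positions.
The distinct arrangements are (2 in all): NCS and CO mutually trans; NCS and CO mutually cis (chiral).
One of these lacks any improper symmetry element and so occurs as an enantiomeric pair, giving 2 + 1 = 3 stereoisomers in total.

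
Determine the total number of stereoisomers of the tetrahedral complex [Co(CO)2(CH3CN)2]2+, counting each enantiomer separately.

All four vertices of a tetrahedron are equivalent and mutually adjacent, so cis/trans isomerism cannot arise.
Only one geometric arrangement is possible.

1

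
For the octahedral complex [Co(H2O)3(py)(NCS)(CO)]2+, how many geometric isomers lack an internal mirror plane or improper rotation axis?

The six octahedral sites form three mutually perpendicular trans pairs.
Systematic placement gives 4 geometric isomers: H2O mer (3 arrangements); H2O fac (chiral).
One of these lacks any improper symmetry element and so occurs as an enantiomeric pair, giving 4 + 1 = 5 stereoisomers in total.

1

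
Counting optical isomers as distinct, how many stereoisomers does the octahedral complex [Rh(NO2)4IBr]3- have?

2

The six octahedral sites form three mutually perpendicular trans pairs.
There are 2 geometric isomers: I and Br mutually trans; I and Br mutually cis.
Each arrangement has an internal mirror plane or centre of symmetry, so none is chiral.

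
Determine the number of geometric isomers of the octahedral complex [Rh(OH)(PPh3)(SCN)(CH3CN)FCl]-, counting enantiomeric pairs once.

15

Systematic enumeration (placing each ligand type in turn and discarding arrangements equivalent by rotation or reflection) gives 15 geometric isomers.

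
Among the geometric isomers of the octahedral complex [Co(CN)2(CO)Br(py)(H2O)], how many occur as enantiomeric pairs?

Exhaustive case analysis gives 9 geometric isomers.
Of these, 6 lack any improper symmetry element and so occur as enantiomeric pairs, giving 9 + 6 = 15 stereoisomers in total.

6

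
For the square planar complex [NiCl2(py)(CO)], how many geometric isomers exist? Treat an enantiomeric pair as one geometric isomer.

A square has two trans pairs of vertices; adjacent vertices are cis.
Systematic placement gives 2 geometric isomers: Cl cis; Cl trans.

2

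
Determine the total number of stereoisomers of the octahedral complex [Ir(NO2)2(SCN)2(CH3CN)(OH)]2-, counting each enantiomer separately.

An octahedron has six vertices in three trans pairs; every non-trans pair is cis.
Systematic placement gives 6 geometric isomers: NO2 cis, SCN trans; NO2 cis, SCN cis (3 arrangements, 2 chiral); NO2 trans, SCN trans; NO2 trans, SCN cis.
Of these, 2 lack any improper symmetry element and so occur as enantiomeric pairs, giving 6 + 2 = 8 stereoisomers in total.

8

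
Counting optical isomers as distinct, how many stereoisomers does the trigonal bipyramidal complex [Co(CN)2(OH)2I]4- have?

A trigonal bipyramid has two axial and three equatorial sites, which are chemically inequivalent.
Exhaustive case analysis gives 5 geometric isomers.
One of these lacks any improper symmetry element and so occurs as an enantiomeric pair, giving 5 + 1 = 6 stereoisomers in total.

6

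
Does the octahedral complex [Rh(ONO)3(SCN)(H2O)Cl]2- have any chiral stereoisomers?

yes

Systematic placement gives 4 geometric isomers: ONO mer (3 arrangements); ONO fac (chiral).
One of these lacks any improper symmetry element and so occurs as an enantiomeric pair, giving 4 + 1 = 5 stereoisomers in total.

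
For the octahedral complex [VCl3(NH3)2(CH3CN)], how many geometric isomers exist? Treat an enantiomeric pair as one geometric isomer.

3

In an octahedral complex each vertex has one trans partner and four cis neighbours.
The distinct arrangements are (3 in all): Cl mer, NH3 trans; Cl fac, NH3 cis; Cl mer, NH3 cis.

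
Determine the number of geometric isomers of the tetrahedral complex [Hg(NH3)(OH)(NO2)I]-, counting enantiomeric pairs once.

1

All four vertices of a tetrahedron are equivalent and mutually adjacent, so cis/trans isomerism cannot arise.
Only one geometric arrangement is possible; it has no improper symmetry element, so it exists as a pair of enantiomers (2 stereoisomers).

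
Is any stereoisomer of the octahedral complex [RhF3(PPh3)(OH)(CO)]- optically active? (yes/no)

The six octahedral sites form three mutually perpendicular trans pairs.
The distinct arrangements are (4 in all): F mer (3 arrangements); F fac (chiral).
One of these lacks any improper symmetry element and so occurs as an enantiomeric pair, giving 4 + 1 = 5 stereoisomers in total.

yes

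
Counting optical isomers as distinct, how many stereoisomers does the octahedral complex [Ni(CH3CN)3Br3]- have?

2

In an octahedral complex each vertex has one trans partner and four cis neighbours.
The distinct arrangements are (2 in all): CH3CN mer; CH3CN fac.
Each arrangement has an internal mirror plane or centre of symmetry, so none is chiral.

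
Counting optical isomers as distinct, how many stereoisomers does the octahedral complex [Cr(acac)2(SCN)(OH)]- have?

The six octahedral sites form three mutually perpendicular trans pairs.
Each acac is bidentate and must span two cis positions.
The distinct arrangements are (2 in all): SCN and OH mutually trans; SCN and OH mutually cis (chiral).
One of these lacks any improper symmetry element and so occurs as an enantiomeric pair, giving 2 + 1 = 3 stereoisomers in total.

3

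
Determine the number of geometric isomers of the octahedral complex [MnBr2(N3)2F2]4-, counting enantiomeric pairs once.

An octahedron has six vertices in three trans pairs; every non-trans pair is cis.
There are 5 geometric isomers: Br trans, N3 trans, F trans; Br trans, N3 cis, F cis; Br cis, N3 trans, F cis; Br cis, N3 cis, F cis (chiral); Br cis, N3 cis, F trans.

5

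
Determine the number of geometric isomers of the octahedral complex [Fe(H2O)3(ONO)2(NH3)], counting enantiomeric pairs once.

3

In an octahedral complex each vertex has one trans partner and four cis neighbours.
There are 3 geometric isomers: H2O mer, ONO trans; H2O mer, ONO cis; H2O fac, ONO cis.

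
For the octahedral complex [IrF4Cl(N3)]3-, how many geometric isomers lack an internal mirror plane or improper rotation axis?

An octahedron has six vertices in three trans pairs; every non-trans pair is cis.
Working through the distinct placements yields 2 geometric isomers: Cl and N3 mutually cis; Cl and N3 mutually trans.
Each arrangement has an internal mirror plane or centre of symmetry, so none is chiral.

0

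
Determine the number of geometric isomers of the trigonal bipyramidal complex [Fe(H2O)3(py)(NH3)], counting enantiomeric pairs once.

A trigonal bipyramid has two axial and three equatorial sites, which are chemically inequivalent.
Systematic placement gives 4 geometric isomers: py equatorial, NH3 equatorial; py equatorial, NH3 axial; py axial, NH3 equatorial; py axial, NH3 axial.

4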